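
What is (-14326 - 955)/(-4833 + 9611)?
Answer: -15281/4778 ≈ -3.1982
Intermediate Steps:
(-14326 - 955)/(-4833 + 9611) = -15281/4778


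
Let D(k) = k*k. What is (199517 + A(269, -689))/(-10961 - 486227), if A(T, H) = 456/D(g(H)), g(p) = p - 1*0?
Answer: -94714910213/236025584548 ≈ -0.40129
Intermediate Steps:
g(p) = p (g(p) = p + 0 = p)
D(k) = k²
A(T, H) = 456/H² (A(T, H) = 456/(H²) = 456/H²)
(199517 + A(269, -689))/(-10961 - 486227) = (199517 + 456/(-689)²)/(-10961 - 486227) = (199517 + 456*(1/474721))/(-497188) = (199517 + 456/474721)*(-1/497188) = (94714910213/474721)*(-1/497188) = -94714910213/236025584548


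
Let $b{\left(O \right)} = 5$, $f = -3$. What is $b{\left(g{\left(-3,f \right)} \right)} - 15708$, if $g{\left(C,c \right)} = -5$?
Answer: $-15703$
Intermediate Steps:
$b{\left(g{\left(-3,f \right)} \right)} - 15708 = 5 - 15708 = -15703$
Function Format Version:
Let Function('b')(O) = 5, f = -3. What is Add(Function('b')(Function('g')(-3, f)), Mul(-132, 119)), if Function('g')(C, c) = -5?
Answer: -15703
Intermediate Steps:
Add(Function('b')(Function('g')(-3, f)), Mul(-132, 119)) = Add(5, Mul(-132, 119)) = Add(5, -15708) = -15703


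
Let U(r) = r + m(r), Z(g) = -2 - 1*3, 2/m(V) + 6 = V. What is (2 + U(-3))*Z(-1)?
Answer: 55/9 ≈ 6.1111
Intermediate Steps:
m(V) = 2/(-6 + V)
Z(g) = -5 (Z(g) = -2 - 3 = -5)
U(r) = r + 2/(-6 + r)
(2 + U(-3))*Z(-1) = (2 + (2 - 3*(-6 - 3))/(-6 - 3))*(-5) = (2 + (2 - 3*(-9))/(-9))*(-5) = (2 - (2 + 27)/9)*(-5) = (2 - ⅑*29)*(-5) = (2 - 29/9)*(-5) = -11/9*(-5) = 55/9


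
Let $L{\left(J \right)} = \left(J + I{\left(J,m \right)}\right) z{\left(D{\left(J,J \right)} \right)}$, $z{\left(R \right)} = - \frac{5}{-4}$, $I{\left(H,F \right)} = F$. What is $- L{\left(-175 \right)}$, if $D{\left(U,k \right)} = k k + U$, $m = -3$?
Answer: $\frac{445}{2} \approx 222.5$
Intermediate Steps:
$D{\left(U,k \right)} = U + k^{2}$ ($D{\left(U,k \right)} = k^{2} + U = U + k^{2}$)
$z{\left(R \right)} = \frac{5}{4}$ ($z{\left(R \right)} = \left(-5\right) \left(- \frac{1}{4}\right) = \frac{5}{4}$)
$L{\left(J \right)} = - \frac{15}{4} + \frac{5 J}{4}$ ($L{\left(J \right)} = \left(J - 3\right) \frac{5}{4} = \left(-3 + J\right) \frac{5}{4} = - \frac{15}{4} + \frac{5 J}{4}$)
$- L{\left(-175 \right)} = - (- \frac{15}{4} + \frac{5}{4} \left(-175\right)) = - (- \frac{15}{4} - \frac{875}{4}) = \left(-1\right) \left(- \frac{445}{2}\right) = \frac{445}{2}$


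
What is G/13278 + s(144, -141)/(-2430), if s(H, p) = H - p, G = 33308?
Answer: 857269/358506 ≈ 2.3912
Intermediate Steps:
G/13278 + s(144, -141)/(-2430) = 33308/13278 + (144 - 1*(-141))/(-2430) = 33308*(1/13278) + (144 + 141)*(-1/2430) = 16654/6639 + 285*(-1/2430) = 16654/6639 - 19/162 = 857269/358506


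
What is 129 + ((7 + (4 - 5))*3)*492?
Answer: 8985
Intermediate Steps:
129 + ((7 + (4 - 5))*3)*492 = 129 + ((7 - 1)*3)*492 = 129 + (6*3)*492 = 129 + 18*492 = 129 + 8856 = 8985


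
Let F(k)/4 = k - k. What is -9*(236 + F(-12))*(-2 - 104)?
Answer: 225144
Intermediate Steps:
F(k) = 0 (F(k) = 4*(k - k) = 4*0 = 0)
-9*(236 + F(-12))*(-2 - 104) = -9*(236 + 0)*(-2 - 104) = -2124*(-106) = -9*(-25016) = 225144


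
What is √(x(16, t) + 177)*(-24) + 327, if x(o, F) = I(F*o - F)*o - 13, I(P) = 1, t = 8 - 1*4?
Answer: 327 - 144*√5 ≈ 5.0062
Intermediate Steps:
t = 4 (t = 8 - 4 = 4)
x(o, F) = -13 + o (x(o, F) = 1*o - 13 = o - 13 = -13 + o)
√(x(16, t) + 177)*(-24) + 327 = √((-13 + 16) + 177)*(-24) + 327 = √(3 + 177)*(-24) + 327 = √180*(-24) + 327 = (6*√5)*(-24) + 327 = -144*√5 + 327 = 327 - 144*√5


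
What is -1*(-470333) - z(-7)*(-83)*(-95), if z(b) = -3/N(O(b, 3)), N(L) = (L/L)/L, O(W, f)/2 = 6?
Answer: 754193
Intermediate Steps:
O(W, f) = 12 (O(W, f) = 2*6 = 12)
N(L) = 1/L
z(b) = -36 (z(b) = -3/(1/12) = -3/1/12 = -3*12 = -36)
-1*(-470333) - z(-7)*(-83)*(-95) = -1*(-470333) - (-36*(-83))*(-95) = 470333 - 2988*(-95) = 470333 - 1*(-283860) = 470333 + 283860 = 754193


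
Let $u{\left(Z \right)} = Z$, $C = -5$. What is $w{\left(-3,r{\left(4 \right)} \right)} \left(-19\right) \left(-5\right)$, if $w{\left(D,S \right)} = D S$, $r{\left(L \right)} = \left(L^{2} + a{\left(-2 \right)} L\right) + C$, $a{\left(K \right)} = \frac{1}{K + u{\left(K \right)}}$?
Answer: $-2850$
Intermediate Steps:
$a{\left(K \right)} = \frac{1}{2 K}$ ($a{\left(K \right)} = \frac{1}{K + K} = \frac{1}{2 K}$)
$r{\left(L \right)} = -5 + L^{2} - \frac{L}{4}$ ($r{\left(L \right)} = \left(L^{2} + \frac{1}{2 \left(-2\right)} L\right) - 5 = \left(L^{2} + \frac{1}{2} \left(- \frac{1}{2}\right) L\right) - 5 = \left(L^{2} - \frac{L}{4}\right) - 5 = -5 + L^{2} - \frac{L}{4}$)
$w{\left(-3,r{\left(4 \right)} \right)} \left(-19\right) \left(-5\right) = - 3 \left(-5 + 4^{2} - 1\right) \left(-19\right) \left(-5\right) = - 3 \left(-5 + 16 - 1\right) \left(-19\right) \left(-5\right) = \left(-3\right) 10 \left(-19\right) \left(-5\right) = \left(-30\right) \left(-19\right) \left(-5\right) = 570 \left(-5\right) = -2850$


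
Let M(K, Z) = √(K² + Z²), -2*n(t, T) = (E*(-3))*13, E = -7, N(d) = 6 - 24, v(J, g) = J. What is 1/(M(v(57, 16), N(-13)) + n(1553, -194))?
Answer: -182/20079 - 4*√397/20079 ≈ -0.013033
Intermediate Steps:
N(d) = -18
n(t, T) = -273/2 (n(t, T) = -(-7*(-3))*13/2 = -21*13/2 = -½*273 = -273/2)
1/(M(v(57, 16), N(-13)) + n(1553, -194)) = 1/(√(57² + (-18)²) - 273/2) = 1/(√(3249 + 324) - 273/2) = 1/(√3573 - 273/2) = 1/(3*√397 - 273/2) = 1/(-273/2 + 3*√397)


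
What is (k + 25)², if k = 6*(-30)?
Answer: 24025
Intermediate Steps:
k = -180
(k + 25)² = (-180 + 25)² = (-155)² = 24025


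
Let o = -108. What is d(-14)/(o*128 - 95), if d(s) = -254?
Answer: 254/13919 ≈ 0.018248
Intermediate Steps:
d(-14)/(o*128 - 95) = -254/(-108*128 - 95) = -254/(-13824 - 95) = -254/(-13919) = -254*(-1/13919) = 254/13919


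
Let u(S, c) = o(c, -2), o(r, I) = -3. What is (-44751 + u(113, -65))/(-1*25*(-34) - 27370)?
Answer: 7459/4420 ≈ 1.6876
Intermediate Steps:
u(S, c) = -3
(-44751 + u(113, -65))/(-1*25*(-34) - 27370) = (-44751 - 3)/(-1*25*(-34) - 27370) = -44754/(-25*(-34) - 27370) = -44754/(850 - 27370) = -44754/(-26520) = -44754*(-1/26520) = 7459/4420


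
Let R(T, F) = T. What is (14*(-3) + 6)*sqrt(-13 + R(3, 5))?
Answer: -36*I*sqrt(10) ≈ -113.84*I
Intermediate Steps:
(14*(-3) + 6)*sqrt(-13 + R(3, 5)) = (14*(-3) + 6)*sqrt(-13 + 3) = (-42 + 6)*sqrt(-10) = -36*I*sqrt(10)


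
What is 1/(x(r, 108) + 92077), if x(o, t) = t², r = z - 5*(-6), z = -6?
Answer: 1/103741 ≈ 9.6394e-6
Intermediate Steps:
r = 24 (r = -6 - 5*(-6) = -6 + 30 = 24)
1/(x(r, 108) + 92077) = 1/(108² + 92077) = 1/(11664 + 92077) = 1/103741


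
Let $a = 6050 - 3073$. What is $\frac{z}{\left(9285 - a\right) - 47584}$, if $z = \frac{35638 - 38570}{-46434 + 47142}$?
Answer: $\frac{733}{7305852} \approx 0.00010033$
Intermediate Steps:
$a = 2977$
$z = - \frac{733}{177}$ ($z = - \frac{2932}{708} = \left(-2932\right) \frac{1}{708} = - \frac{733}{177} \approx -4.1412$)
$\frac{z}{\left(9285 - a\right) - 47584} = - \frac{733}{177 \left(\left(9285 - 2977\right) - 47584\right)} = - \frac{733}{177 \left(6308 - 47584\right)} = - \frac{733}{177 \left(-41276\right)} = \left(- \frac{733}{177}\right) \left(- \frac{1}{41276}\right) = \frac{733}{7305852}$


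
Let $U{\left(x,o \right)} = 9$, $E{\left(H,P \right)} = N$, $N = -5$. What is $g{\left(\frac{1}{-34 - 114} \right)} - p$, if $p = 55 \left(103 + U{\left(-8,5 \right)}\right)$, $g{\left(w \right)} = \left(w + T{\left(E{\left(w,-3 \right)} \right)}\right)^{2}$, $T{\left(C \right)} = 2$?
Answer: $- \frac{134841615}{21904} \approx -6156.0$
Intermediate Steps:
$E{\left(H,P \right)} = -5$
$g{\left(w \right)} = \left(2 + w\right)^{2}$ ($g{\left(w \right)} = \left(w + 2\right)^{2} = \left(2 + w\right)^{2}$)
$p = 6160$ ($p = 55 \left(103 + 9\right) = 55 \cdot 112 = 6160$)
$g{\left(\frac{1}{-34 - 114} \right)} - p = \left(2 + \frac{1}{-34 - 114}\right)^{2} - 6160 = \left(2 + \frac{1}{-148}\right)^{2} - 6160 = \left(2 - \frac{1}{148}\right)^{2} - 6160 = \left(\frac{295}{148}\right)^{2} - 6160 = \frac{87025}{21904} - 6160 = - \frac{134841615}{21904}$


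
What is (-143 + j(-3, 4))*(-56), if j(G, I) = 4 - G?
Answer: 7616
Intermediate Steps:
(-143 + j(-3, 4))*(-56) = (-143 + (4 - 1*(-3)))*(-56) = (-143 + (4 + 3))*(-56) = (-143 + 7)*(-56) = -136*(-56) = 7616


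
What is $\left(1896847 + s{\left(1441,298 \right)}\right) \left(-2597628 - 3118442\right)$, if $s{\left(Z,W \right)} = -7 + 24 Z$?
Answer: $-11040154783680$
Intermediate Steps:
$\left(1896847 + s{\left(1441,298 \right)}\right) \left(-2597628 - 3118442\right) = \left(1896847 + \left(-7 + 24 \cdot 1441\right)\right) \left(-2597628 - 3118442\right) = \left(1896847 + \left(-7 + 34584\right)\right) \left(-5716070\right) = \left(1896847 + 34577\right) \left(-5716070\right) = 1931424 \left(-5716070\right) = -11040154783680$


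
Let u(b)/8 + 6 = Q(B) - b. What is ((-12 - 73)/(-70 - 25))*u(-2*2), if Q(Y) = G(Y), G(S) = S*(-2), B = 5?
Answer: -1632/19 ≈ -85.895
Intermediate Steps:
G(S) = -2*S
Q(Y) = -2*Y
u(b) = -128 - 8*b (u(b) = -48 + 8*(-2*5 - b) = -48 + 8*(-10 - b) = -48 + (-80 - 8*b) = -128 - 8*b)
((-12 - 73)/(-70 - 25))*u(-2*2) = ((-12 - 73)/(-70 - 25))*(-128 - (-16)*2) = (-85/(-95))*(-128 - 8*(-4)) = (-85*(-1/95))*(-128 + 32) = (17/19)*(-96) = -1632/19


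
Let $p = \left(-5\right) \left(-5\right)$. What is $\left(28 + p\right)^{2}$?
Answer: $2809$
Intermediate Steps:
$p = 25$
$\left(28 + p\right)^{2} = \left(28 + 25\right)^{2} = 53^{2} = 2809$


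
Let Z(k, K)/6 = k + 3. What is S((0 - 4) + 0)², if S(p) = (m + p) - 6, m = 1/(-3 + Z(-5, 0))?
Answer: 22801/225 ≈ 101.34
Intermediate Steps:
Z(k, K) = 18 + 6*k (Z(k, K) = 6*(k + 3) = 6*(3 + k) = 18 + 6*k)
m = -1/15 (m = 1/(-3 + (18 + 6*(-5))) = 1/(-3 + (18 - 30)) = 1/(-3 - 12) = 1/(-15) = -1/15 ≈ -0.066667)
S(p) = -91/15 + p (S(p) = (-1/15 + p) - 6 = -91/15 + p)
S((0 - 4) + 0)² = (-91/15 + ((0 - 4) + 0))² = (-91/15 + (-4 + 0))² = (-91/15 - 4)² = (-151/15)² = 22801/225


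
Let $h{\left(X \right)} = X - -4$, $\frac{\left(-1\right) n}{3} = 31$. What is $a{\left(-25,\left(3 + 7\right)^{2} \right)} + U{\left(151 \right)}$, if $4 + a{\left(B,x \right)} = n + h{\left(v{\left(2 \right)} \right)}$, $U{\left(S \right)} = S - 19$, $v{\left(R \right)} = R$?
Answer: $41$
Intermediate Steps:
$n = -93$ ($n = \left(-3\right) 31 = -93$)
$U{\left(S \right)} = -19 + S$ ($U{\left(S \right)} = S - 19 = -19 + S$)
$h{\left(X \right)} = 4 + X$ ($h{\left(X \right)} = X + 4 = 4 + X$)
$a{\left(B,x \right)} = -91$ ($a{\left(B,x \right)} = -4 + \left(-93 + \left(4 + 2\right)\right) = -4 + \left(-93 + 6\right) = -4 - 87 = -91$)
$a{\left(-25,\left(3 + 7\right)^{2} \right)} + U{\left(151 \right)} = -91 + \left(-19 + 151\right) = -91 + 132 = 41$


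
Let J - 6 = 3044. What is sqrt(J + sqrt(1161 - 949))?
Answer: sqrt(3050 + 2*sqrt(53)) ≈ 55.358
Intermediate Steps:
J = 3050 (J = 6 + 3044 = 3050)
sqrt(J + sqrt(1161 - 949)) = sqrt(3050 + sqrt(1161 - 949)) = sqrt(3050 + sqrt(212)) = sqrt(3050 + 2*sqrt(53))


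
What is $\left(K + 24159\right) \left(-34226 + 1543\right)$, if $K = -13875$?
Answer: $-336111972$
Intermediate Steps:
$\left(K + 24159\right) \left(-34226 + 1543\right) = \left(-13875 + 24159\right) \left(-34226 + 1543\right) = 10284 \left(-32683\right) = -336111972$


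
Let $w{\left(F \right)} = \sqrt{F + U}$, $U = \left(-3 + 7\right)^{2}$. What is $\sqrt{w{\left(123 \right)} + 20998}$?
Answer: $\sqrt{20998 + \sqrt{139}} \approx 144.95$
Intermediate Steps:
$U = 16$ ($U = 4^{2} = 16$)
$w{\left(F \right)} = \sqrt{16 + F}$ ($w{\left(F \right)} = \sqrt{F + 16} = \sqrt{16 + F}$)
$\sqrt{w{\left(123 \right)} + 20998} = \sqrt{\sqrt{16 + 123} + 20998} = \sqrt{\sqrt{139} + 20998} = \sqrt{20998 + \sqrt{139}}$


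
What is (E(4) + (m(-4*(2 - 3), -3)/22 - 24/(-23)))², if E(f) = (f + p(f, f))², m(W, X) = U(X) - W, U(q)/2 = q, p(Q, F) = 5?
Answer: 426092164/64009 ≈ 6656.8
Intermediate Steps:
U(q) = 2*q
m(W, X) = -W + 2*X (m(W, X) = 2*X - W = -W + 2*X)
E(f) = (5 + f)² (E(f) = (f + 5)² = (5 + f)²)
(E(4) + (m(-4*(2 - 3), -3)/22 - 24/(-23)))² = ((5 + 4)² + ((-(-4)*(2 - 3) + 2*(-3))/22 - 24/(-23)))² = (9² + ((-(-4)*(-1) - 6)*(1/22) - 24*(-1/23)))² = (81 + ((-1*4 - 6)*(1/22) + 24/23))² = (81 + ((-4 - 6)*(1/22) + 24/23))² = (81 + (-10*1/22 + 24/23))² = (81 + (-5/11 + 24/23))² = (81 + 149/253)² = (20642/253)² = 426092164/64009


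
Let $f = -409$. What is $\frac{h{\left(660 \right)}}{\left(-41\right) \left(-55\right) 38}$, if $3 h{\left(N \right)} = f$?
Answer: $- \frac{409}{257070} \approx -0.001591$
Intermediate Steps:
$h{\left(N \right)} = - \frac{409}{3}$ ($h{\left(N \right)} = \frac{1}{3} \left(-409\right) = - \frac{409}{3}$)
$\frac{h{\left(660 \right)}}{\left(-41\right) \left(-55\right) 38} = - \frac{409}{3 \left(-41\right) \left(-55\right) 38} = - \frac{409}{3 \cdot 2255 \cdot 38} = - \frac{409}{3 \cdot 85690} = \left(- \frac{409}{3}\right) \frac{1}{85690} = - \frac{409}{257070}$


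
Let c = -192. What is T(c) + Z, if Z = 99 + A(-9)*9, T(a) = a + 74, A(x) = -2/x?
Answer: -17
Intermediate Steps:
T(a) = 74 + a
Z = 101 (Z = 99 - 2/(-9)*9 = 99 - 2*(-1/9)*9 = 99 + (2/9)*9 = 99 + 2 = 101)
T(c) + Z = (74 - 192) + 101 = -118 + 101 = -17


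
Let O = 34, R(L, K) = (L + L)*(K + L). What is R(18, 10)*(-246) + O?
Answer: -247934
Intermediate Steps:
R(L, K) = 2*L*(K + L) (R(L, K) = (2*L)*(K + L) = 2*L*(K + L))
R(18, 10)*(-246) + O = (2*18*(10 + 18))*(-246) + 34 = (2*18*28)*(-246) + 34 = 1008*(-246) + 34 = -247968 + 34 = -247934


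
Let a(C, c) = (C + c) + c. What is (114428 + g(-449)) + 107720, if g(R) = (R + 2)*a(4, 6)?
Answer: 214996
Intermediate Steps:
a(C, c) = C + 2*c
g(R) = 32 + 16*R (g(R) = (R + 2)*(4 + 2*6) = (2 + R)*(4 + 12) = (2 + R)*16 = 32 + 16*R)
(114428 + g(-449)) + 107720 = (114428 + (32 + 16*(-449))) + 107720 = (114428 + (32 - 7184)) + 107720 = (114428 - 7152) + 107720 = 107276 + 107720 = 214996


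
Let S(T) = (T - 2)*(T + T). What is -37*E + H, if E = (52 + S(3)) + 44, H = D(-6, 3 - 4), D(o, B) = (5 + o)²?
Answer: -3773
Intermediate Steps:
S(T) = 2*T*(-2 + T) (S(T) = (-2 + T)*(2*T) = 2*T*(-2 + T))
H = 1 (H = (5 - 6)² = (-1)² = 1)
E = 102 (E = (52 + 2*3*(-2 + 3)) + 44 = (52 + 2*3*1) + 44 = (52 + 6) + 44 = 58 + 44 = 102)
-37*E + H = -37*102 + 1 = -3774 + 1 = -3773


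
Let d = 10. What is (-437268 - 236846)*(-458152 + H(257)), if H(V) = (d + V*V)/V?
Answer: 79329064776570/257 ≈ 3.0867e+11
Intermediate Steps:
H(V) = (10 + V**2)/V (H(V) = (10 + V*V)/V = (10 + V**2)/V)
(-437268 - 236846)*(-458152 + H(257)) = (-437268 - 236846)*(-458152 + (257 + 10/257)) = -674114*(-458152 + (257 + 10*(1/257))) = -674114*(-458152 + (257 + 10/257)) = -674114*(-458152 + 66059/257) = -674114*(-117679005/257) = 79329064776570/257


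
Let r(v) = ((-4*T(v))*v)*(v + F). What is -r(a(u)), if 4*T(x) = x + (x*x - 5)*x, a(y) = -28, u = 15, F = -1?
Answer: -17734080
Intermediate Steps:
T(x) = x/4 + x*(-5 + x**2)/4 (T(x) = (x + (x*x - 5)*x)/4 = (x + (x**2 - 5)*x)/4 = (x + (-5 + x**2)*x)/4 = (x + x*(-5 + x**2))/4 = x/4 + x*(-5 + x**2)/4)
r(v) = v*(-1 + v)*(-v**3 + 4*v) (r(v) = ((-4*(-v + v**3/4))*v)*(v - 1) = ((-v**3 + 4*v)*v)*(-1 + v) = (v*(-v**3 + 4*v))*(-1 + v) = v*(-1 + v)*(-v**3 + 4*v))
-r(a(u)) = -(-1)*(-28)**2*(-1 - 28)*(-4 + (-28)**2) = -(-1)*784*(-29)*(-4 + 784) = -(-1)*784*(-29)*780 = -1*17734080 = -17734080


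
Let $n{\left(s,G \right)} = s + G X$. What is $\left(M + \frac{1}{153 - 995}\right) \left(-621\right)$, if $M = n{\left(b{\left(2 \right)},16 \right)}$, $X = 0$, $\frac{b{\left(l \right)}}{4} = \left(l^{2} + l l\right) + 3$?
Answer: $- \frac{23006187}{842} \approx -27323.0$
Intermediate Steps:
$b{\left(l \right)} = 12 + 8 l^{2}$ ($b{\left(l \right)} = 4 \left(\left(l^{2} + l l\right) + 3\right) = 4 \left(\left(l^{2} + l^{2}\right) + 3\right) = 4 \left(2 l^{2} + 3\right) = 4 \left(3 + 2 l^{2}\right) = 12 + 8 l^{2}$)
$n{\left(s,G \right)} = s$ ($n{\left(s,G \right)} = s + G 0 = s + 0 = s$)
$M = 44$ ($M = 12 + 8 \cdot 2^{2} = 12 + 8 \cdot 4 = 12 + 32 = 44$)
$\left(M + \frac{1}{153 - 995}\right) \left(-621\right) = \left(44 + \frac{1}{153 - 995}\right) \left(-621\right) = \left(44 + \frac{1}{-842}\right) \left(-621\right) = \left(44 - \frac{1}{842}\right) \left(-621\right) = \frac{37047}{842} \left(-621\right) = - \frac{23006187}{842}$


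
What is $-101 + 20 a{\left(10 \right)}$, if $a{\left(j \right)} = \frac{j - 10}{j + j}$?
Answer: $-101$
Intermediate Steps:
$a{\left(j \right)} = \frac{-10 + j}{2 j}$
$-101 + 20 a{\left(10 \right)} = -101 + 20 \frac{-10 + 10}{2 \cdot 10} = -101 + 20 \cdot \frac{1}{2} \cdot \frac{1}{10} \cdot 0 = -101 + 20 \cdot 0 = -101 + 0 = -101$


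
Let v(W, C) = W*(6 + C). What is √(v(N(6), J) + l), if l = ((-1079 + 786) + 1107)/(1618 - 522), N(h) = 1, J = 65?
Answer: √5386155/274 ≈ 8.4701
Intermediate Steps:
l = 407/548 (l = (-293 + 1107)/1096 = 814*(1/1096) = 407/548 ≈ 0.74270)
√(v(N(6), J) + l) = √(1*(6 + 65) + 407/548) = √(1*71 + 407/548) = √(71 + 407/548) = √(39315/548) = √5386155/274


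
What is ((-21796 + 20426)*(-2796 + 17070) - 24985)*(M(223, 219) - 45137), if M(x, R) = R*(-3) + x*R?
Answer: -59583050695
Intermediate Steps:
M(x, R) = -3*R + R*x
((-21796 + 20426)*(-2796 + 17070) - 24985)*(M(223, 219) - 45137) = ((-21796 + 20426)*(-2796 + 17070) - 24985)*(219*(-3 + 223) - 45137) = (-1370*14274 - 24985)*(219*220 - 45137) = (-19555380 - 24985)*(48180 - 45137) = -19580365*3043 = -59583050695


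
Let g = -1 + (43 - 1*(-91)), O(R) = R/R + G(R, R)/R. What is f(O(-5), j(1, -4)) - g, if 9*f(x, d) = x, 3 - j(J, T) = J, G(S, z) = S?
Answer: -1195/9 ≈ -132.78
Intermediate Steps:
j(J, T) = 3 - J
O(R) = 2 (O(R) = R/R + R/R = 1 + 1 = 2)
f(x, d) = x/9
g = 133 (g = -1 + (43 + 91) = -1 + 134 = 133)
f(O(-5), j(1, -4)) - g = (1/9)*2 - 1*133 = 2/9 - 133 = -1195/9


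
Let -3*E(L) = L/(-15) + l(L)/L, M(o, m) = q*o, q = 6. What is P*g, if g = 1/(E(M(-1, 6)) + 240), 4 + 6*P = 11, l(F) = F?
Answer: 35/7186 ≈ 0.0048706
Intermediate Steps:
P = 7/6 (P = -2/3 + (1/6)*11 = -2/3 + 11/6 = 7/6 ≈ 1.1667)
M(o, m) = 6*o
E(L) = -1/3 + L/45 (E(L) = -(L/(-15) + L/L)/3 = -(L*(-1/15) + 1)/3 = -(-L/15 + 1)/3 = -(1 - L/15)/3 = -1/3 + L/45)
g = 15/3593 (g = 1/((-1/3 + (6*(-1))/45) + 240) = 1/((-1/3 + (1/45)*(-6)) + 240) = 1/((-1/3 - 2/15) + 240) = 1/(-7/15 + 240) = 1/(3593/15) = 15/3593 ≈ 0.0041748)
P*g = (7/6)*(15/3593) = 35/7186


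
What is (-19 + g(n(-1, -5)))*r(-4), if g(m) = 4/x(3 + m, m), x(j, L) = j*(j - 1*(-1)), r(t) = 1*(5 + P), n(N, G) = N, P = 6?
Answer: -605/3 ≈ -201.67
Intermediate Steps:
r(t) = 11 (r(t) = 1*(5 + 6) = 1*11 = 11)
x(j, L) = j*(1 + j) (x(j, L) = j*(j + 1) = j*(1 + j))
g(m) = 4/((3 + m)*(4 + m)) (g(m) = 4/(((3 + m)*(1 + (3 + m)))) = 4/(((3 + m)*(4 + m))) = 4*(1/((3 + m)*(4 + m))) = 4/((3 + m)*(4 + m)))
(-19 + g(n(-1, -5)))*r(-4) = (-19 + 4/((3 - 1)*(4 - 1)))*11 = (-19 + 4/(2*3))*11 = (-19 + 4*(1/2)*(1/3))*11 = (-19 + 2/3)*11 = -55/3*11 = -605/3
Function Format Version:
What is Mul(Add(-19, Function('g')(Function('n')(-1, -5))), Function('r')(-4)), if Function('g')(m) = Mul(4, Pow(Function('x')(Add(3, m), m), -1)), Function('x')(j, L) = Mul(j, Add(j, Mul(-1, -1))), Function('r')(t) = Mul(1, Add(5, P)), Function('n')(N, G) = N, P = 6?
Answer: Rational(-605, 3) ≈ -201.67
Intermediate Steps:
Function('r')(t) = 11 (Function('r')(t) = Mul(1, Add(5, 6)) = Mul(1, 11) = 11)
Function('x')(j, L) = Mul(j, Add(1, j)) (Function('x')(j, L) = Mul(j, Add(j, 1)) = Mul(j, Add(1, j)))
Function('g')(m) = Mul(4, Pow(Add(3, m), -1), Pow(Add(4, m), -1)) (Function('g')(m) = Mul(4, Pow(Mul(Add(3, m), Add(1, Add(3, m))), -1)) = Mul(4, Pow(Mul(Add(3, m), Add(4, m)), -1)) = Mul(4, Mul(Pow(Add(3, m), -1), Pow(Add(4, m), -1))) = Mul(4, Pow(Add(3, m), -1), Pow(Add(4, m), -1)))
Mul(Add(-19, Function('g')(Function('n')(-1, -5))), Function('r')(-4)) = Mul(Add(-19, Mul(4, Pow(Add(3, -1), -1), Pow(Add(4, -1), -1))), 11) = Mul(Add(-19, Mul(4, Pow(2, -1), Pow(3, -1))), 11) = Mul(Add(-19, Mul(4, Rational(1, 2), Rational(1, 3))), 11) = Mul(Add(-19, Rational(2, 3)), 11) = Mul(Rational(-55, 3), 11) = Rational(-605, 3)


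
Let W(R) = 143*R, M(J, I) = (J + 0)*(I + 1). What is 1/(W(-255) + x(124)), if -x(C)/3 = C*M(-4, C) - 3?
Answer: 1/149544 ≈ 6.6870e-6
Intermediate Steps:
M(J, I) = J*(1 + I)
x(C) = 9 - 3*C*(-4 - 4*C) (x(C) = -3*(C*(-4*(1 + C)) - 3) = -3*(C*(-4 - 4*C) - 3) = -3*(-3 + C*(-4 - 4*C)) = 9 - 3*C*(-4 - 4*C))
1/(W(-255) + x(124)) = 1/(143*(-255) + (9 + 12*124 + 12*124²)) = 1/(-36465 + (9 + 1488 + 12*15376)) = 1/(-36465 + (9 + 1488 + 184512)) = 1/(-36465 + 186009) = 1/149544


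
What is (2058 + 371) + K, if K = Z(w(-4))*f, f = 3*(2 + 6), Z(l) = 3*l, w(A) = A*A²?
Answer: -2179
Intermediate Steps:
w(A) = A³
f = 24 (f = 3*8 = 24)
K = -4608 (K = (3*(-4)³)*24 = (3*(-64))*24 = -192*24 = -4608)
(2058 + 371) + K = (2058 + 371) - 4608 = 2429 - 4608 = -2179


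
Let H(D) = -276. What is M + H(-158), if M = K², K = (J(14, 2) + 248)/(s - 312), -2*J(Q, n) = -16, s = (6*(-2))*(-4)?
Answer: -299540/1089 ≈ -275.06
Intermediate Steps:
s = 48 (s = -12*(-4) = 48)
J(Q, n) = 8 (J(Q, n) = -½*(-16) = 8)
K = -32/33 (K = (8 + 248)/(48 - 312) = 256/(-264) = 256*(-1/264) = -32/33 ≈ -0.96970)
M = 1024/1089 (M = (-32/33)² = 1024/1089 ≈ 0.94031)
M + H(-158) = 1024/1089 - 276 = -299540/1089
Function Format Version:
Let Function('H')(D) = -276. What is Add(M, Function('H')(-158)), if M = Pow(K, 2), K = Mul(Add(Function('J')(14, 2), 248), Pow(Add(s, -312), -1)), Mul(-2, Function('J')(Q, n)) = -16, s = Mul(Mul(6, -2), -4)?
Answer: Rational(-299540, 1089) ≈ -275.06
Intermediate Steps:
s = 48 (s = Mul(-12, -4) = 48)
Function('J')(Q, n) = 8 (Function('J')(Q, n) = Mul(Rational(-1, 2), -16) = 8)
K = Rational(-32, 33) (K = Mul(Add(8, 248), Pow(Add(48, -312), -1)) = Mul(256, Pow(-264, -1)) = Mul(256, Rational(-1, 264)) = Rational(-32, 33) ≈ -0.96970)
M = Rational(1024, 1089) (M = Pow(Rational(-32, 33), 2) = Rational(1024, 1089) ≈ 0.94031)
Add(M, Function('H')(-158)) = Add(Rational(1024, 1089), -276) = Rational(-299540, 1089)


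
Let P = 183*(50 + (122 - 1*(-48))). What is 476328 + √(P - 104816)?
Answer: 476328 + 2*I*√16139 ≈ 4.7633e+5 + 254.08*I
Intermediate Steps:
P = 40260 (P = 183*(50 + (122 + 48)) = 183*(50 + 170) = 183*220 = 40260)
476328 + √(P - 104816) = 476328 + √(40260 - 104816) = 476328 + √(-64556) = 476328 + 2*I*√16139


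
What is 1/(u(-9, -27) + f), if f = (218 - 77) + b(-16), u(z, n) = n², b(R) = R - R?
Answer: 1/870 ≈ 0.0011494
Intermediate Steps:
b(R) = 0
f = 141 (f = (218 - 77) + 0 = 141 + 0 = 141)
1/(u(-9, -27) + f) = 1/((-27)² + 141) = 1/(729 + 141) = 1/870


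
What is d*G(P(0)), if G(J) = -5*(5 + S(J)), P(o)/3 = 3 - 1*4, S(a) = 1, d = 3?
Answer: -90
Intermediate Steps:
P(o) = -3 (P(o) = 3*(3 - 1*4) = 3*(3 - 4) = 3*(-1) = -3)
G(J) = -30 (G(J) = -5*(5 + 1) = -5*6 = -30)
d*G(P(0)) = 3*(-30) = -90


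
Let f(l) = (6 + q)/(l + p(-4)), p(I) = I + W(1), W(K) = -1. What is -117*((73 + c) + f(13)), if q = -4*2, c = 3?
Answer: -35451/4 ≈ -8862.8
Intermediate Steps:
q = -8
p(I) = -1 + I (p(I) = I - 1 = -1 + I)
f(l) = -2/(-5 + l) (f(l) = (6 - 8)/(l + (-1 - 4)) = -2/(l - 5) = -2/(-5 + l))
-117*((73 + c) + f(13)) = -117*((73 + 3) - 2/(-5 + 13)) = -117*(76 - 2/8) = -117*(76 - 2*⅛) = -117*(76 - ¼) = -117*303/4 = -35451/4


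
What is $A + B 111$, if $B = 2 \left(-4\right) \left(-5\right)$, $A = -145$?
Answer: $4295$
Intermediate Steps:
$B = 40$ ($B = \left(-8\right) \left(-5\right) = 40$)
$A + B 111 = -145 + 40 \cdot 111 = -145 + 4440 = 4295$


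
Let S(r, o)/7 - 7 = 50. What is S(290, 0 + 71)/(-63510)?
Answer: -133/21170 ≈ -0.0062825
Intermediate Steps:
S(r, o) = 399 (S(r, o) = 49 + 7*50 = 49 + 350 = 399)
S(290, 0 + 71)/(-63510) = 399/(-63510) = 399*(-1/63510) = -133/21170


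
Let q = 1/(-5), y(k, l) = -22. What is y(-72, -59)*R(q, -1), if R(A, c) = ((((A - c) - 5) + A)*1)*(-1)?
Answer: -484/5 ≈ -96.800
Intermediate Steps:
q = -1/5 ≈ -0.20000
R(A, c) = 5 + c - 2*A (R(A, c) = (((-5 + A - c) + A)*1)*(-1) = ((-5 - c + 2*A)*1)*(-1) = (-5 - c + 2*A)*(-1) = 5 + c - 2*A)
y(-72, -59)*R(q, -1) = -22*(5 - 1 - 2*(-1/5)) = -22*(5 - 1 + 2/5) = -22*22/5 = -484/5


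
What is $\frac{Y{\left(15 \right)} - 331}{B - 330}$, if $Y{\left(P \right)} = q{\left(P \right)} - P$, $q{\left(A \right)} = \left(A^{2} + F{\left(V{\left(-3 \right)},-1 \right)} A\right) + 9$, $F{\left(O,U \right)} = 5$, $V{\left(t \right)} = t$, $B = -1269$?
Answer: $\frac{37}{1599} \approx 0.023139$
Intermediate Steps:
$q{\left(A \right)} = 9 + A^{2} + 5 A$ ($q{\left(A \right)} = \left(A^{2} + 5 A\right) + 9 = 9 + A^{2} + 5 A$)
$Y{\left(P \right)} = 9 + P^{2} + 4 P$ ($Y{\left(P \right)} = \left(9 + P^{2} + 5 P\right) - P = 9 + P^{2} + 4 P$)
$\frac{Y{\left(15 \right)} - 331}{B - 330} = \frac{\left(9 + 15^{2} + 4 \cdot 15\right) - 331}{-1269 - 330} = \frac{\left(9 + 225 + 60\right) - 331}{-1599} = \left(294 - 331\right) \left(- \frac{1}{1599}\right) = \left(-37\right) \left(- \frac{1}{1599}\right) = \frac{37}{1599}$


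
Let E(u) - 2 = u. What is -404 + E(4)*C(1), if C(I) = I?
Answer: -398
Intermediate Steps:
E(u) = 2 + u
-404 + E(4)*C(1) = -404 + (2 + 4)*1 = -404 + 6*1 = -404 + 6 = -398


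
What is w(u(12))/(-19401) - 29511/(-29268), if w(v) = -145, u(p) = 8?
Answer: 736637/725196 ≈ 1.0158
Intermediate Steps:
w(u(12))/(-19401) - 29511/(-29268) = -145/(-19401) - 29511/(-29268) = -145*(-1/19401) - 29511*(-1/29268) = 5/669 + 1093/1084 = 736637/725196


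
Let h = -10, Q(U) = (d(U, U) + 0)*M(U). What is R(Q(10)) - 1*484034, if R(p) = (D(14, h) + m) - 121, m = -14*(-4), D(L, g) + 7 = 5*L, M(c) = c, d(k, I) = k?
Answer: -484036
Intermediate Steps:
Q(U) = U² (Q(U) = (U + 0)*U = U*U = U²)
D(L, g) = -7 + 5*L
m = 56
R(p) = -2 (R(p) = ((-7 + 5*14) + 56) - 121 = ((-7 + 70) + 56) - 121 = (63 + 56) - 121 = 119 - 121 = -2)
R(Q(10)) - 1*484034 = -2 - 1*484034 = -2 - 484034 = -484036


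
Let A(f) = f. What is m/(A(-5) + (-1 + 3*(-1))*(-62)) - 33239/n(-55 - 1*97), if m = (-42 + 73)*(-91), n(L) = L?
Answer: 7648285/36936 ≈ 207.07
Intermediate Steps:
m = -2821 (m = 31*(-91) = -2821)
m/(A(-5) + (-1 + 3*(-1))*(-62)) - 33239/n(-55 - 1*97) = -2821/(-5 + (-1 + 3*(-1))*(-62)) - 33239/(-55 - 1*97) = -2821/(-5 + (-1 - 3)*(-62)) - 33239/(-55 - 97) = -2821/(-5 - 4*(-62)) - 33239/(-152) = -2821/(-5 + 248) - 33239*(-1/152) = -2821/243 + 33239/152 = 7648285/36936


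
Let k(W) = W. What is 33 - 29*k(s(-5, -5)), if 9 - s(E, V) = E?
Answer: -373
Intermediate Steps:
s(E, V) = 9 - E
33 - 29*k(s(-5, -5)) = 33 - 29*(9 - 1*(-5)) = 33 - 29*(9 + 5) = 33 - 29*14 = 33 - 406 = -373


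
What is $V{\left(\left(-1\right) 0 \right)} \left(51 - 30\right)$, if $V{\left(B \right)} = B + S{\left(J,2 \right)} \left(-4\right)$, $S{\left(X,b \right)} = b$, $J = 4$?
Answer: $-168$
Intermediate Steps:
$V{\left(B \right)} = -8 + B$ ($V{\left(B \right)} = B + 2 \left(-4\right) = B - 8 = -8 + B$)
$V{\left(\left(-1\right) 0 \right)} \left(51 - 30\right) = \left(-8 - 0\right) \left(51 - 30\right) = \left(-8 + 0\right) 21 = \left(-8\right) 21 = -168$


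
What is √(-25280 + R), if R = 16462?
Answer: I*√8818 ≈ 93.904*I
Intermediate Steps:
√(-25280 + R) = √(-25280 + 16462) = √(-8818) = I*√8818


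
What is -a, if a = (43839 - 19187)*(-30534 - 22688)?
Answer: 1312028744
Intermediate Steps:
a = -1312028744 (a = 24652*(-53222) = -1312028744)
-a = -1*(-1312028744) = 1312028744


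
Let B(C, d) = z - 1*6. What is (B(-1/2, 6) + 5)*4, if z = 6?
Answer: 20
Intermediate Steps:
B(C, d) = 0 (B(C, d) = 6 - 1*6 = 6 - 6 = 0)
(B(-1/2, 6) + 5)*4 = (0 + 5)*4 = 5*4 = 20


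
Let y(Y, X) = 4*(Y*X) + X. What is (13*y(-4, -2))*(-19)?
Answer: -7410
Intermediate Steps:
y(Y, X) = X + 4*X*Y (y(Y, X) = 4*(X*Y) + X = 4*X*Y + X = X + 4*X*Y)
(13*y(-4, -2))*(-19) = (13*(-2*(1 + 4*(-4))))*(-19) = (13*(-2*(1 - 16)))*(-19) = (13*(-2*(-15)))*(-19) = (13*30)*(-19) = 390*(-19) = -7410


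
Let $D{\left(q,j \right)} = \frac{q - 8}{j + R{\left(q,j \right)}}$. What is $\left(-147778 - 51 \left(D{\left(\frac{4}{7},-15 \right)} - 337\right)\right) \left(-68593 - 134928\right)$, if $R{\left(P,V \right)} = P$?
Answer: $\frac{2684918839703}{101} \approx 2.6583 \cdot 10^{10}$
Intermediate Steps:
$D{\left(q,j \right)} = \frac{-8 + q}{j + q}$ ($D{\left(q,j \right)} = \frac{q - 8}{j + q} = \frac{-8 + q}{j + q}$)
$\left(-147778 - 51 \left(D{\left(\frac{4}{7},-15 \right)} - 337\right)\right) \left(-68593 - 134928\right) = \left(-147778 - 51 \left(\frac{-8 + \frac{4}{7}}{-15 + \frac{4}{7}} - 337\right)\right) \left(-68593 - 134928\right) = \left(-147778 - 51 \left(\frac{-8 + 4 \cdot \frac{1}{7}}{-15 + 4 \cdot \frac{1}{7}} - 337\right)\right) \left(-203521\right) = \left(-147778 - 51 \left(\frac{-8 + \frac{4}{7}}{-15 + \frac{4}{7}} - 337\right)\right) \left(-203521\right) = \left(-147778 - 51 \left(\frac{1}{- \frac{101}{7}} \left(- \frac{52}{7}\right) - 337\right)\right) \left(-203521\right) = \left(-147778 - 51 \left(\left(- \frac{7}{101}\right) \left(- \frac{52}{7}\right) - 337\right)\right) \left(-203521\right) = \left(-147778 - 51 \left(\frac{52}{101} - 337\right)\right) \left(-203521\right) = \left(-147778 - - \frac{1733235}{101}\right) \left(-203521\right) = \left(-147778 + \frac{1733235}{101}\right) \left(-203521\right) = \left(- \frac{13192343}{101}\right) \left(-203521\right) = \frac{2684918839703}{101}$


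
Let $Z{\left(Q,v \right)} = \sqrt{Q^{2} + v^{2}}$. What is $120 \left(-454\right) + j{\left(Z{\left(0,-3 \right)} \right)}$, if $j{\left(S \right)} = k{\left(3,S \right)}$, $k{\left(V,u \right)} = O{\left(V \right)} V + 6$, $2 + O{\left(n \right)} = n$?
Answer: $-54471$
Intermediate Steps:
$O{\left(n \right)} = -2 + n$
$k{\left(V,u \right)} = 6 + V \left(-2 + V\right)$ ($k{\left(V,u \right)} = \left(-2 + V\right) V + 6 = V \left(-2 + V\right) + 6 = 6 + V \left(-2 + V\right)$)
$j{\left(S \right)} = 9$ ($j{\left(S \right)} = 6 + 3 \left(-2 + 3\right) = 6 + 3 \cdot 1 = 6 + 3 = 9$)
$120 \left(-454\right) + j{\left(Z{\left(0,-3 \right)} \right)} = 120 \left(-454\right) + 9 = -54480 + 9 = -54471$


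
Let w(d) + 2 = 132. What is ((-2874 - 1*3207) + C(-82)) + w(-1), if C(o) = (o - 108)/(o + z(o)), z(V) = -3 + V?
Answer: -993627/167 ≈ -5949.9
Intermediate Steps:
w(d) = 130 (w(d) = -2 + 132 = 130)
C(o) = (-108 + o)/(-3 + 2*o) (C(o) = (o - 108)/(o + (-3 + o)) = (-108 + o)/(-3 + 2*o))
((-2874 - 1*3207) + C(-82)) + w(-1) = ((-2874 - 1*3207) + (-108 - 82)/(-3 + 2*(-82))) + 130 = ((-2874 - 3207) - 190/(-3 - 164)) + 130 = (-6081 - 190/(-167)) + 130 = (-6081 - 1/167*(-190)) + 130 = (-6081 + 190/167) + 130 = -1015337/167 + 130 = -993627/167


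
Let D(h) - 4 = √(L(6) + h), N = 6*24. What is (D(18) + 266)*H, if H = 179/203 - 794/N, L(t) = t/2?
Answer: -1015545/812 - 67703*√21/14616 ≈ -1271.9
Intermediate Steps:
N = 144
L(t) = t/2 (L(t) = t*(½) = t/2)
H = -67703/14616 (H = 179/203 - 794/144 = 179*(1/203) - 794*1/144 = 179/203 - 397/72 = -67703/14616 ≈ -4.6321)
D(h) = 4 + √(3 + h) (D(h) = 4 + √((½)*6 + h) = 4 + √(3 + h))
(D(18) + 266)*H = ((4 + √(3 + 18)) + 266)*(-67703/14616) = ((4 + √21) + 266)*(-67703/14616) = (270 + √21)*(-67703/14616) = -1015545/812 - 67703*√21/14616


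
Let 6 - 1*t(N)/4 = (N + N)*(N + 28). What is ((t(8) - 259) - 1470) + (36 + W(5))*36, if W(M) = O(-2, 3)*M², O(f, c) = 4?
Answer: 887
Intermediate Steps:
W(M) = 4*M²
t(N) = 24 - 8*N*(28 + N) (t(N) = 24 - 4*(N + N)*(N + 28) = 24 - 4*2*N*(28 + N) = 24 - 8*N*(28 + N))
((t(8) - 259) - 1470) + (36 + W(5))*36 = (((24 - 224*8 - 8*8²) - 259) - 1470) + (36 + 4*5²)*36 = (((24 - 1792 - 8*64) - 259) - 1470) + (36 + 4*25)*36 = (((24 - 1792 - 512) - 259) - 1470) + (36 + 100)*36 = ((-2280 - 259) - 1470) + 136*36 = (-2539 - 1470) + 4896 = -4009 + 4896 = 887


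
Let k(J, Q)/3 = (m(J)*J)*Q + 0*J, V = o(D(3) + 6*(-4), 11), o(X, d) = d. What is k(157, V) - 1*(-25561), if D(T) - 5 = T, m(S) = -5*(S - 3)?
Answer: -3963809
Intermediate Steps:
m(S) = 15 - 5*S (m(S) = -5*(-3 + S) = 15 - 5*S)
D(T) = 5 + T
V = 11
k(J, Q) = 3*J*Q*(15 - 5*J) (k(J, Q) = 3*(((15 - 5*J)*J)*Q + 0*J) = 3*((J*(15 - 5*J))*Q + 0) = 3*(J*Q*(15 - 5*J) + 0) = 3*(J*Q*(15 - 5*J)) = 3*J*Q*(15 - 5*J))
k(157, V) - 1*(-25561) = 15*157*11*(3 - 1*157) - 1*(-25561) = 15*157*11*(3 - 157) + 25561 = 15*157*11*(-154) + 25561 = -3989370 + 25561 = -3963809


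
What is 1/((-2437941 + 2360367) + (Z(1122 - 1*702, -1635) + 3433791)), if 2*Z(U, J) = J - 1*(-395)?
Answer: 1/3355597 ≈ 2.9801e-7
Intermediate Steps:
Z(U, J) = 395/2 + J/2 (Z(U, J) = (J - 1*(-395))/2 = (J + 395)/2 = (395 + J)/2 = 395/2 + J/2)
1/((-2437941 + 2360367) + (Z(1122 - 1*702, -1635) + 3433791)) = 1/((-2437941 + 2360367) + ((395/2 + (½)*(-1635)) + 3433791)) = 1/(-77574 + ((395/2 - 1635/2) + 3433791)) = 1/(-77574 + (-620 + 3433791)) = 1/(-77574 + 3433171) = 1/3355597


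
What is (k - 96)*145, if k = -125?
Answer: -32045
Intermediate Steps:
(k - 96)*145 = (-125 - 96)*145 = -221*145 = -32045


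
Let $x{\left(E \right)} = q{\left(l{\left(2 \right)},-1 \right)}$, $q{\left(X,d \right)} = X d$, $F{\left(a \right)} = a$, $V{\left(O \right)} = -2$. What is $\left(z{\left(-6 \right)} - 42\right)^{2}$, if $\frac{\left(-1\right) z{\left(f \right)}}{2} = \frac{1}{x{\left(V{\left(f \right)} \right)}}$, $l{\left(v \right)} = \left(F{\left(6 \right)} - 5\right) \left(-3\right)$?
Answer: $\frac{16384}{9} \approx 1820.4$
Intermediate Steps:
$l{\left(v \right)} = -3$ ($l{\left(v \right)} = \left(6 - 5\right) \left(-3\right) = 1 \left(-3\right) = -3$)
$x{\left(E \right)} = 3$ ($x{\left(E \right)} = \left(-3\right) \left(-1\right) = 3$)
$z{\left(f \right)} = - \frac{2}{3}$
$\left(z{\left(-6 \right)} - 42\right)^{2} = \left(- \frac{2}{3} - 42\right)^{2} = \left(- \frac{128}{3}\right)^{2} = \frac{16384}{9}$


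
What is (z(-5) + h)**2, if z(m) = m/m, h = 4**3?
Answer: 4225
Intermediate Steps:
h = 64
z(m) = 1
(z(-5) + h)**2 = (1 + 64)**2 = 65**2 = 4225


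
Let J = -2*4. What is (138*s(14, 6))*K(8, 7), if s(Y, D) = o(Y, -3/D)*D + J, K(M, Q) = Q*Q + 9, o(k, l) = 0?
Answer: -64032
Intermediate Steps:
J = -8
K(M, Q) = 9 + Q**2 (K(M, Q) = Q**2 + 9 = 9 + Q**2)
s(Y, D) = -8 (s(Y, D) = 0*D - 8 = 0 - 8 = -8)
(138*s(14, 6))*K(8, 7) = (138*(-8))*(9 + 7**2) = -1104*(9 + 49) = -1104*58 = -64032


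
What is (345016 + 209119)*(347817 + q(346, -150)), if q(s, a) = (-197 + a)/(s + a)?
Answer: 37776372080975/196 ≈ 1.9274e+11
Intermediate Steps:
q(s, a) = (-197 + a)/(a + s)
(345016 + 209119)*(347817 + q(346, -150)) = (345016 + 209119)*(347817 + (-197 - 150)/(-150 + 346)) = 554135*(347817 - 347/196) = 554135*(68171785/196) = 37776372080975/196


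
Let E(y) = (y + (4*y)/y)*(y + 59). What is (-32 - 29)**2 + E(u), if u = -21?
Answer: 3075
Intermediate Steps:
E(y) = (4 + y)*(59 + y) (E(y) = (y + 4)*(59 + y) = (4 + y)*(59 + y))
(-32 - 29)**2 + E(u) = (-32 - 29)**2 + (236 + (-21)**2 + 63*(-21)) = (-61)**2 + (236 + 441 - 1323) = 3721 - 646 = 3075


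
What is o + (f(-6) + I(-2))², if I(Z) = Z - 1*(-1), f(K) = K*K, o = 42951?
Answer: 44176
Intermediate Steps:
f(K) = K²
I(Z) = 1 + Z (I(Z) = Z + 1 = 1 + Z)
o + (f(-6) + I(-2))² = 42951 + ((-6)² + (1 - 2))² = 42951 + (36 - 1)² = 42951 + 35² = 42951 + 1225 = 44176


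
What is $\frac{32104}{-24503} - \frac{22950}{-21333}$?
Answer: $- \frac{40843594}{174240833} \approx -0.23441$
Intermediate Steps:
$\frac{32104}{-24503} - \frac{22950}{-21333} = 32104 \left(- \frac{1}{24503}\right) - - \frac{7650}{7111} = - \frac{32104}{24503} + \frac{7650}{7111} = - \frac{40843594}{174240833}$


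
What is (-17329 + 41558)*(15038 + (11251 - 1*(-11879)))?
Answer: 924772472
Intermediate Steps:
(-17329 + 41558)*(15038 + (11251 - 1*(-11879))) = 24229*(15038 + (11251 + 11879)) = 24229*(15038 + 23130) = 24229*38168 = 924772472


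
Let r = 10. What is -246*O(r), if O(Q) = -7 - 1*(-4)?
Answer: 738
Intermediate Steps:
O(Q) = -3 (O(Q) = -7 + 4 = -3)
-246*O(r) = -246*(-3) = 738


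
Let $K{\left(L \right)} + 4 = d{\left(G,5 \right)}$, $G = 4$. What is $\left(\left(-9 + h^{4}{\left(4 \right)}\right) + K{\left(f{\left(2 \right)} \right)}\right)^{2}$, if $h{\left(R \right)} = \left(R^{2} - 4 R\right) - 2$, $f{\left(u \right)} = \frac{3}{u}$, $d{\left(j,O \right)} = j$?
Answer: $49$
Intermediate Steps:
$h{\left(R \right)} = -2 + R^{2} - 4 R$
$K{\left(L \right)} = 0$ ($K{\left(L \right)} = -4 + 4 = 0$)
$\left(\left(-9 + h^{4}{\left(4 \right)}\right) + K{\left(f{\left(2 \right)} \right)}\right)^{2} = \left(\left(-9 + \left(-2 + 4^{2} - 16\right)^{4}\right) + 0\right)^{2} = \left(\left(-9 + \left(-2 + 16 - 16\right)^{4}\right) + 0\right)^{2} = \left(\left(-9 + \left(-2\right)^{4}\right) + 0\right)^{2} = \left(\left(-9 + 16\right) + 0\right)^{2} = \left(7 + 0\right)^{2} = 7^{2} = 49$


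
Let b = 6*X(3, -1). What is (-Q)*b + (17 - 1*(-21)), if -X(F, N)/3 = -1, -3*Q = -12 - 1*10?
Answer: -94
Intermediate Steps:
Q = 22/3 (Q = -(-12 - 1*10)/3 = -(-12 - 10)/3 = -⅓*(-22) = 22/3 ≈ 7.3333)
X(F, N) = 3 (X(F, N) = -3*(-1) = 3)
b = 18 (b = 6*3 = 18)
(-Q)*b + (17 - 1*(-21)) = -1*22/3*18 + (17 - 1*(-21)) = -22/3*18 + (17 + 21) = -132 + 38 = -94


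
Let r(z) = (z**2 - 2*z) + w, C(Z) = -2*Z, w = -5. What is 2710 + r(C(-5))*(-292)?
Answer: -19190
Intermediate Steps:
r(z) = -5 + z**2 - 2*z (r(z) = (z**2 - 2*z) - 5 = -5 + z**2 - 2*z)
2710 + r(C(-5))*(-292) = 2710 + (-5 + (-2*(-5))**2 - (-4)*(-5))*(-292) = 2710 + (-5 + 10**2 - 2*10)*(-292) = 2710 + (-5 + 100 - 20)*(-292) = 2710 + 75*(-292) = 2710 - 21900 = -19190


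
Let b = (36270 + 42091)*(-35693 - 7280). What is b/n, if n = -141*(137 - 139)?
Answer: -3367407253/282 ≈ -1.1941e+7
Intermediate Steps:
b = -3367407253 (b = 78361*(-42973) = -3367407253)
n = 282 (n = -141*(-2) = 282)
b/n = -3367407253/282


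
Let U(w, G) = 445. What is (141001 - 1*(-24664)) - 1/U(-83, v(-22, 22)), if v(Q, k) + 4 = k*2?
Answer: 73720924/445 ≈ 1.6567e+5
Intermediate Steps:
v(Q, k) = -4 + 2*k (v(Q, k) = -4 + k*2 = -4 + 2*k)
(141001 - 1*(-24664)) - 1/U(-83, v(-22, 22)) = (141001 - 1*(-24664)) - 1/445 = (141001 + 24664) - 1*1/445 = 165665 - 1/445 = 73720924/445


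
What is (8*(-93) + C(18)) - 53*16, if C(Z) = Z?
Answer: -1574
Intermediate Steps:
(8*(-93) + C(18)) - 53*16 = (8*(-93) + 18) - 53*16 = (-744 + 18) - 848 = -726 - 848 = -1574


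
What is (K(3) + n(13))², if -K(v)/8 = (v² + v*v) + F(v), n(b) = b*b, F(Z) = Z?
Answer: 1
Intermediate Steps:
n(b) = b²
K(v) = -16*v² - 8*v (K(v) = -8*((v² + v*v) + v) = -8*((v² + v²) + v) = -8*(2*v² + v) = -8*(v + 2*v²) = -16*v² - 8*v)
(K(3) + n(13))² = (8*3*(-1 - 2*3) + 13²)² = (8*3*(-1 - 6) + 169)² = (8*3*(-7) + 169)² = (-168 + 169)² = 1² = 1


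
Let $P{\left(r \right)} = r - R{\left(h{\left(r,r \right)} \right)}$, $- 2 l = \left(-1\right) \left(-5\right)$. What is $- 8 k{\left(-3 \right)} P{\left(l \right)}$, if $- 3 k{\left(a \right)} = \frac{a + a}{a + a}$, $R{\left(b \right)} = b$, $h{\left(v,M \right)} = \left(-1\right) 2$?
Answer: $- \frac{4}{3} \approx -1.3333$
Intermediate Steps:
$h{\left(v,M \right)} = -2$
$l = - \frac{5}{2}$ ($l = - \frac{\left(-1\right) \left(-5\right)}{2} = \left(- \frac{1}{2}\right) 5 = - \frac{5}{2} \approx -2.5$)
$k{\left(a \right)} = - \frac{1}{3}$ ($k{\left(a \right)} = - \frac{\left(a + a\right) \frac{1}{a + a}}{3} = - \frac{2 a \frac{1}{2 a}}{3} = \left(- \frac{1}{3}\right) 1 = - \frac{1}{3}$)
$P{\left(r \right)} = 2 + r$ ($P{\left(r \right)} = r - -2 = r + 2 = 2 + r$)
$- 8 k{\left(-3 \right)} P{\left(l \right)} = \left(-8\right) \left(- \frac{1}{3}\right) \left(2 - \frac{5}{2}\right) = \frac{8}{3} \left(- \frac{1}{2}\right) = - \frac{4}{3}$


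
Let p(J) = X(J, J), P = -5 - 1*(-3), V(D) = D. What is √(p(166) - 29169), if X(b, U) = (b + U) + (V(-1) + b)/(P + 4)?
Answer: I*√115018/2 ≈ 169.57*I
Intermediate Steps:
P = -2 (P = -5 + 3 = -2)
X(b, U) = -½ + U + 3*b/2 (X(b, U) = (b + U) + (-1 + b)/(-2 + 4) = (U + b) + (-1 + b)/2 = (U + b) + (-1 + b)*(½) = (U + b) + (-½ + b/2) = -½ + U + 3*b/2)
p(J) = -½ + 5*J/2 (p(J) = -½ + J + 3*J/2 = -½ + 5*J/2)
√(p(166) - 29169) = √((-½ + (5/2)*166) - 29169) = √((-½ + 415) - 29169) = √(829/2 - 29169) = √(-57509/2) = I*√115018/2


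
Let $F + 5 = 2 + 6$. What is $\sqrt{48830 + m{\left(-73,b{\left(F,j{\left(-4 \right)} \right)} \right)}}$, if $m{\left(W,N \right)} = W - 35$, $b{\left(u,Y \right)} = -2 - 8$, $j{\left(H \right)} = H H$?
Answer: $\sqrt{48722} \approx 220.73$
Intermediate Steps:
$F = 3$ ($F = -5 + \left(2 + 6\right) = -5 + 8 = 3$)
$j{\left(H \right)} = H^{2}$
$b{\left(u,Y \right)} = -10$ ($b{\left(u,Y \right)} = -2 - 8 = -10$)
$m{\left(W,N \right)} = -35 + W$ ($m{\left(W,N \right)} = W - 35 = -35 + W$)
$\sqrt{48830 + m{\left(-73,b{\left(F,j{\left(-4 \right)} \right)} \right)}} = \sqrt{48830 - 108} = \sqrt{48722}$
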